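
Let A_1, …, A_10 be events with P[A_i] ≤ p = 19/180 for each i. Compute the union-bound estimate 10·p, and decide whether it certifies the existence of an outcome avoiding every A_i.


Union bound: P[∪_{i=1}^{10} A_i] ≤ Σ_i P[A_i] ≤ 10·p = 10·(19/180) = 19/18.
Numerically: 19/18 ≈ 1.0555556.
Is 19/18 < 1? NO.
Since the bound 19/18 is ≥ 1, the union bound is uninformative here; it does NOT by itself certify existence.

10·p = 19/18 ≈ 1.0555556; existence NOT certified by the union bound.


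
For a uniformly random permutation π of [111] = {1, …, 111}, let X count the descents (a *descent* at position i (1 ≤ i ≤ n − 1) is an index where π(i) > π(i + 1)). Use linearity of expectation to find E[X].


Write X = Σ X_I over i = 1, …, 110, with X_I the indicator of one descent.
There are 110 indicators.
For each fixed i, the pair (π(i), π(i+1)) is a uniformly random ordered pair of distinct values from {1, …, 111}; by symmetry P[π(i) > π(i+1)] = 1/2.
By linearity: E[X] = 110 · (1/2) = (111 − 1) · (1/2) = 55 ≈ 55.000.

E[X] = 55 = 55.000.


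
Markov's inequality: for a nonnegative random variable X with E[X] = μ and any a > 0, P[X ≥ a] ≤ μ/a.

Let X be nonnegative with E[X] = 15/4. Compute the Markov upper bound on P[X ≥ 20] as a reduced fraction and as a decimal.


μ = E[X] = 15/4, a = 20.
Markov: P[X ≥ 20] ≤ μ/a = (15/4)/20 = 3/16.
Numerically: ≈ 0.188.
(Since a = 20 > μ = 3.750, the bound 3/16 is < 1 and informative.)

P[X ≥ 20] ≤ 3/16 ≈ 0.188.


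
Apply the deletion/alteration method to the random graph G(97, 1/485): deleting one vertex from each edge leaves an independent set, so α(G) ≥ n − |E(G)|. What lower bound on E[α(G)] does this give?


E[|E(G)|] = C(97, 2)·p = 4656 · (1/485) = 48/5.
E[α(G)] ≥ n − E[|E(G)|] = 97 − 48/5 = 437/5.
Numerically: ≈ 87.400000.
(This is only a lower bound; the true E[α(G)] may be larger.)

E[α(G)] ≥ 437/5 ≈ 87.400000.


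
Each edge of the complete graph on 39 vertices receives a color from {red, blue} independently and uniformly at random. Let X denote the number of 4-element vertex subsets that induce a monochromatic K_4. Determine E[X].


Let X = Σ_S X_S over the C(39, 4) = 82251 subsets S of size 4, where X_S = 1 if the K_4 on S is monochromatic.
For a fixed S, the K_4 on S has C(4, 2) = 6 edges. P[all 6 edges red] = (1/2)^6, and likewise for blue, so P[monochromatic] = 2·(1/2)^6 = 2^{1 − 6} = 1/32.
By linearity of expectation: E[X] = C(39, 4) · 2^{1 − 6} = 82251 · 1/32 = 82251/32.
Numerically: E[X] ≈ 2570.3438.

E[X] = C(39,4)·2^(1−C(4,2)) = 82251/32 ≈ 2570.3438.


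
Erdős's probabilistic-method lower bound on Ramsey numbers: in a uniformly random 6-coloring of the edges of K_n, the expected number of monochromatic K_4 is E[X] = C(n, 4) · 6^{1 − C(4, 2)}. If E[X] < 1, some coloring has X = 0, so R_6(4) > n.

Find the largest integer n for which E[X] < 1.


We need C(n, 4) · 6^{1 − 6} < 1, i.e. C(n, 4) < 6^{6 − 1} = 7776.
Check values of n near the boundary:
  n = 16: C(16, 4) = 1820; 1820 < 7776? YES
  n = 17: C(17, 4) = 2380; 2380 < 7776? YES
  n = 18: C(18, 4) = 3060; 3060 < 7776? YES
  n = 19: C(19, 4) = 3876; 3876 < 7776? YES
  n = 20: C(20, 4) = 4845; 4845 < 7776? YES
  n = 21: C(21, 4) = 5985; 5985 < 7776? YES
  n = 22: C(22, 4) = 7315; 7315 < 7776? YES
  n = 23: C(23, 4) = 8855; 8855 < 7776? NO
  n = 24: C(24, 4) = 10626; 10626 < 7776? NO
The largest n with C(n, 4) < 7776 is n = 22 (where E[X] = 7315/7776 ≈ 0.940715). Hence R_6(4) > 22, i.e. R_6(4) ≥ 23.

Largest n = 22; hence R_6(4) > 22.


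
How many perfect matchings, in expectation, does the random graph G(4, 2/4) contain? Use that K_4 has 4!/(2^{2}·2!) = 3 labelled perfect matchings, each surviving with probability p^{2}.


K_4 has 4!/(2^{2}·2!) = 3 labelled perfect matchings.
For each such perfect matching H, let X_H = 1 if all 2 edges of H are present in G. Then P[X_H = 1] = p^{2} = (1/2)^{2} = 1/4.
Summing the indicators: E[X] = Σ_H E[X_H] = 3 · p^{2} = 3 · 1/4 = 3/4.
Numerically: E[X] ≈ 0.75.

E[X] = 3 · (1/2)^{2} = 3/4 ≈ 0.75.


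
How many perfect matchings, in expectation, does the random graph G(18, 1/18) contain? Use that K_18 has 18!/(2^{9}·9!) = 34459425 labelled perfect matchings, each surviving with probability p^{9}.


K_18 has 18!/(2^{9}·9!) = 34459425 labelled perfect matchings.
For each such perfect matching H, let X_H = 1 if all 9 edges of H are present in G. Then P[X_H = 1] = p^{9} = (1/18)^{9} = 1/198359290368.
By linearity of expectation: E[X] = Σ_H E[X_H] = 34459425 · p^{9} = 34459425 · 1/198359290368 = 425425/2448880128.
Numerically: E[X] ≈ 0.00017372.

E[X] = 34459425 · (1/18)^{9} = 425425/2448880128 ≈ 0.00017372.


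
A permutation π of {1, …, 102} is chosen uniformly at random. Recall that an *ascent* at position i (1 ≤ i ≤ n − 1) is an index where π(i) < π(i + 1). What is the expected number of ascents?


Write X = Σ X_I over i = 1, …, 101, with X_I the indicator of one ascent.
There are 101 indicators.
For each fixed i, the pair (π(i), π(i+1)) is a uniformly random ordered pair of distinct values from {1, …, 102}; by symmetry P[π(i) < π(i+1)] = 1/2.
By linearity: E[X] = 101 · (1/2) = (102 − 1) · (1/2) = 101/2 ≈ 50.500000.

E[X] = 101/2 = 50.500000.


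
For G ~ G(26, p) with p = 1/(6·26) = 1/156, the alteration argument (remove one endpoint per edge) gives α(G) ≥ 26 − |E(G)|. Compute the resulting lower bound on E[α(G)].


E[|E(G)|] = C(26, 2)·p = 325 · (1/156) = 25/12.
E[α(G)] ≥ n − E[|E(G)|] = 26 − 25/12 = 287/12.
Numerically: ≈ 23.91667.
(This is only a lower bound; the true E[α(G)] may be larger.)

E[α(G)] ≥ 287/12 ≈ 23.91667.


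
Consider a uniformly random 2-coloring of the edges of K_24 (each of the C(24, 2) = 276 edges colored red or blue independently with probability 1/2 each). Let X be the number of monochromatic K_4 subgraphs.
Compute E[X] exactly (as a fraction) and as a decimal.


Let X = Σ_S X_S over the C(24, 4) = 10626 subsets S of size 4, where X_S = 1 if the K_4 on S is monochromatic.
For a fixed S, the K_4 on S has C(4, 2) = 6 edges. P[all 6 edges red] = (1/2)^6, and likewise for blue, so P[monochromatic] = 2·(1/2)^6 = 2^{1 − 6} = 1/32.
By linearity of expectation: E[X] = C(24, 4) · 2^{1 − 6} = 10626 · 1/32 = 5313/16.
Numerically: E[X] ≈ 332.062500.

E[X] = C(24,4)·2^(1−C(4,2)) = 5313/16 ≈ 332.062500.


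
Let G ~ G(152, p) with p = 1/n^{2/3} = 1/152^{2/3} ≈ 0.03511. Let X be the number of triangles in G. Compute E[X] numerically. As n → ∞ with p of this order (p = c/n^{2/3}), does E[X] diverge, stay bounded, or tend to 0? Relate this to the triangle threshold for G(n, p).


Number of potential triangles: C(152, 3) = 573800.
Each occurs with probability p³ ≈ (0.03511)³ ≈ 4.328255e-05.
By linearity: E[X] = C(152, 3)·p³ ≈ 573800 · 4.328255e-05 ≈ 24.8355.
Since α = 2/3 < 1, p = c/n^{2/3} ≫ 1/n is above the triangle threshold p ~ 1/n. Asymptotically E[X] ~ (c³/6)·n^{3(1−α)} = (1³/6)·n^{1} → ∞; triangles are abundant w.h.p.

E[X] ≈ 24.8355; in regime p = Θ(1/n^{2/3}) E[X] diverges (above the triangle threshold p ~ 1/n).


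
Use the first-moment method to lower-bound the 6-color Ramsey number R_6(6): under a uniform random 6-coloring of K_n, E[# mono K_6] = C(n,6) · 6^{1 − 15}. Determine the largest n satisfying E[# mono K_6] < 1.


We need C(n, 6) · 6^{1 − 15} < 1, i.e. C(n, 6) < 6^{15 − 1} = 78364164096.
Check values of n near the boundary:
  n = 196: C(196, 6) = 72887293024; 72887293024 < 78364164096? YES
  n = 197: C(197, 6) = 75176946208; 75176946208 < 78364164096? YES
  n = 198: C(198, 6) = 77526225777; 77526225777 < 78364164096? YES
  n = 199: C(199, 6) = 79936367511; 79936367511 < 78364164096? NO
  n = 200: C(200, 6) = 82408626300; 82408626300 < 78364164096? NO
The largest n with C(n, 6) < 78364164096 is n = 198 (where E[X] = 25842075259/26121388032 ≈ 0.9893). Hence R_6(6) > 198, i.e. R_6(6) ≥ 199.

Largest n = 198; hence R_6(6) > 198.


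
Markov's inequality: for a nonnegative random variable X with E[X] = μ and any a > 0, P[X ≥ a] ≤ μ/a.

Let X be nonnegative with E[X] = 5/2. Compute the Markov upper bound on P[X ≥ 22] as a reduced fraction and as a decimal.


μ = E[X] = 5/2, a = 22.
Markov: P[X ≥ 22] ≤ μ/a = (5/2)/22 = 5/44.
Numerically: ≈ 0.113636.
(Since a = 22 > μ = 2.500000, the bound 5/44 is < 1 and informative.)

P[X ≥ 22] ≤ 5/44 ≈ 0.113636.


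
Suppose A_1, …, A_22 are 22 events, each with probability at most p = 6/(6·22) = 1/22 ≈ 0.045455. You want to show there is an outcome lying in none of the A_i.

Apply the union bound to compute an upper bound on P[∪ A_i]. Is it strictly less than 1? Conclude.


Union bound: P[∪_{i=1}^{22} A_i] ≤ Σ_i P[A_i] ≤ 22·p = 22·(1/22) = 1.
Numerically: 1 ≈ 1.000000.
Is 1 < 1? NO.
Since the bound 1 is ≥ 1, the union bound is uninformative here; it does NOT by itself certify existence.

22·p = 1 ≈ 1.000000; existence NOT certified by the union bound.


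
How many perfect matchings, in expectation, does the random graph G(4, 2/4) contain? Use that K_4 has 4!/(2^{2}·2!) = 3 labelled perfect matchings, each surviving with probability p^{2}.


K_4 has 4!/(2^{2}·2!) = 3 labelled perfect matchings.
For each such perfect matching H, let X_H = 1 if all 2 edges of H are present in G. Then P[X_H = 1] = p^{2} = (1/2)^{2} = 1/4.
Summing the indicators: E[X] = Σ_H E[X_H] = 3 · p^{2} = 3 · 1/4 = 3/4.
Numerically: E[X] ≈ 0.75.

E[X] = 3 · (1/2)^{2} = 3/4 ≈ 0.75.


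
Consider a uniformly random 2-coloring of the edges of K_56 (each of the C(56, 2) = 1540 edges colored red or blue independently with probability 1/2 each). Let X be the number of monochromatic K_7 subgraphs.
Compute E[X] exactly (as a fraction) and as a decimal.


Let X = Σ_S X_S over the C(56, 7) = 231917400 subsets S of size 7, where X_S = 1 if the K_7 on S is monochromatic.
For a fixed S, the K_7 on S has C(7, 2) = 21 edges. P[all 21 edges red] = (1/2)^21, and likewise for blue, so P[monochromatic] = 2·(1/2)^21 = 2^{1 − 21} = 1/1048576.
By linearity of expectation: E[X] = C(56, 7) · 2^{1 − 21} = 231917400 · 1/1048576 = 28989675/131072.
Numerically: E[X] ≈ 221.17367.

E[X] = C(56,7)·2^(1−C(7,2)) = 28989675/131072 ≈ 221.17367.


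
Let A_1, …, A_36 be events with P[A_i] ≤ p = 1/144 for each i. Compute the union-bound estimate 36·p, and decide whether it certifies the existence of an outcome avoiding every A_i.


Union bound: P[∪_{i=1}^{36} A_i] ≤ Σ_i P[A_i] ≤ 36·p = 36·(1/144) = 1/4.
Numerically: 1/4 ≈ 0.25000.
Is 1/4 < 1? YES.
Since P[∪ A_i] ≤ 1/4 < 1, the complement has P[∩ A_i^c] ≥ 1 − 1/4 = 3/4 > 0, so some outcome avoids every A_i.

36·p = 1/4 ≈ 0.25000; existence CERTIFIED by the union bound.


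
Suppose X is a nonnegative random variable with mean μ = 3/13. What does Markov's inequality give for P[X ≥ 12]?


μ = E[X] = 3/13, a = 12.
Markov: P[X ≥ 12] ≤ μ/a = (3/13)/12 = 1/52.
Numerically: ≈ 0.019.
(Since a = 12 > μ = 0.231, the bound 1/52 is < 1 and informative.)

P[X ≥ 12] ≤ 1/52 ≈ 0.019.


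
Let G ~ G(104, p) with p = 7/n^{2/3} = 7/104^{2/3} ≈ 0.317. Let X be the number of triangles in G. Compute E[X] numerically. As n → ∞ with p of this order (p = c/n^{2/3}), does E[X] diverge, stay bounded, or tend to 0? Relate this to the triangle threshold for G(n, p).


Number of potential triangles: C(104, 3) = 182104.
Each occurs with probability p³ ≈ (0.317)³ ≈ 3.17123e-02.
By linearity: E[X] = C(104, 3)·p³ ≈ 182104 · 3.17123e-02 ≈ 5774.933.
Since α = 2/3 < 1, p = c/n^{2/3} ≫ 1/n is above the triangle threshold p ~ 1/n. Asymptotically E[X] ~ (c³/6)·n^{3(1−α)} = (7³/6)·n^{1} → ∞; triangles are abundant w.h.p.

E[X] ≈ 5774.933; in regime p = Θ(1/n^{2/3}) E[X] diverges (above the triangle threshold p ~ 1/n).


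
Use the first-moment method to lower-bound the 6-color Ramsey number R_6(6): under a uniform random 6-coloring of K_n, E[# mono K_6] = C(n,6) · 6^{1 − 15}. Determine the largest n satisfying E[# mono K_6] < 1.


We need C(n, 6) · 6^{1 − 15} < 1, i.e. C(n, 6) < 6^{15 − 1} = 78364164096.
Check values of n near the boundary:
  n = 194: C(194, 6) = 68482017072; 68482017072 < 78364164096? YES
  n = 195: C(195, 6) = 70656049360; 70656049360 < 78364164096? YES
  n = 196: C(196, 6) = 72887293024; 72887293024 < 78364164096? YES
  n = 197: C(197, 6) = 75176946208; 75176946208 < 78364164096? YES
  n = 198: C(198, 6) = 77526225777; 77526225777 < 78364164096? YES
  n = 199: C(199, 6) = 79936367511; 79936367511 < 78364164096? NO
  n = 200: C(200, 6) = 82408626300; 82408626300 < 78364164096? NO
  n = 201: C(201, 6) = 84944276340; 84944276340 < 78364164096? NO
The largest n with C(n, 6) < 78364164096 is n = 198 (where E[X] = 25842075259/26121388032 ≈ 0.98931). Hence R_6(6) > 198, i.e. R_6(6) ≥ 199.

Largest n = 198; hence R_6(6) > 198.


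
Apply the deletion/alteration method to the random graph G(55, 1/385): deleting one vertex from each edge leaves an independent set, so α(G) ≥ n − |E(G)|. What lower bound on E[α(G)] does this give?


E[|E(G)|] = C(55, 2)·p = 1485 · (1/385) = 27/7.
E[α(G)] ≥ n − E[|E(G)|] = 55 − 27/7 = 358/7.
Numerically: ≈ 51.14286.
(This is only a lower bound; the true E[α(G)] may be larger.)

E[α(G)] ≥ 358/7 ≈ 51.14286.


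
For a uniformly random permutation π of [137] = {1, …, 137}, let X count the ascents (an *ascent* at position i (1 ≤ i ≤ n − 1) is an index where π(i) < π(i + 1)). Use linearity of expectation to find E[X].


Write X = Σ X_I over i = 1, …, 136, with X_I the indicator of one ascent.
There are 136 indicators.
For each fixed i, the pair (π(i), π(i+1)) is a uniformly random ordered pair of distinct values from {1, …, 137}; by symmetry P[π(i) < π(i+1)] = 1/2.
By linearity: E[X] = 136 · (1/2) = (137 − 1) · (1/2) = 68 ≈ 68.0000.

E[X] = 68 = 68.0000.


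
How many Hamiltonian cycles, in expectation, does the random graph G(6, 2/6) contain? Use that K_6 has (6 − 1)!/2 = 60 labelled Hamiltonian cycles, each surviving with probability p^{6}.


K_6 has (6 − 1)!/2 = 60 labelled Hamiltonian cycles.
For each such Hamiltonian cycle H, let X_H = 1 if all 6 edges of H are present in G. Then P[X_H = 1] = p^{6} = (1/3)^{6} = 1/729.
Summing the indicators: E[X] = Σ_H E[X_H] = 60 · p^{6} = 60 · 1/729 = 20/243.
Numerically: E[X] ≈ 0.0823.

E[X] = 60 · (1/3)^{6} = 20/243 ≈ 0.0823.


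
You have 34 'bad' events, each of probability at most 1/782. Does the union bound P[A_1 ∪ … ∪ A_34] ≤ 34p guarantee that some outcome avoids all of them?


Union bound: P[∪_{i=1}^{34} A_i] ≤ Σ_i P[A_i] ≤ 34·p = 34·(1/782) = 1/23.
Numerically: 1/23 ≈ 0.043.
Is 1/23 < 1? YES.
Since P[∪ A_i] ≤ 1/23 < 1, the complement has P[∩ A_i^c] ≥ 1 − 1/23 = 22/23 > 0, so some outcome avoids every A_i.

34·p = 1/23 ≈ 0.043; existence CERTIFIED by the union bound.


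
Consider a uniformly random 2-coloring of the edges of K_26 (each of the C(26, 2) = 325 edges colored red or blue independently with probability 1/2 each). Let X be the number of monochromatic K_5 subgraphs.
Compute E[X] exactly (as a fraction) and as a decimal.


Let X = Σ_S X_S over the C(26, 5) = 65780 subsets S of size 5, where X_S = 1 if the K_5 on S is monochromatic.
For a fixed S, the K_5 on S has C(5, 2) = 10 edges. P[all 10 edges red] = (1/2)^10, and likewise for blue, so P[monochromatic] = 2·(1/2)^10 = 2^{1 − 10} = 1/512.
By linearity of expectation: E[X] = C(26, 5) · 2^{1 − 10} = 65780 · 1/512 = 16445/128.
Numerically: E[X] ≈ 128.477.

E[X] = C(26,5)·2^(1−C(5,2)) = 16445/128 ≈ 128.477.


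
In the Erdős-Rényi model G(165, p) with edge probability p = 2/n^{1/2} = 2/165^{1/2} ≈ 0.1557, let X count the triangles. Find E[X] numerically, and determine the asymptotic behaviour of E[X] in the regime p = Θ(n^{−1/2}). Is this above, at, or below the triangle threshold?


Number of potential triangles: C(165, 3) = 735130.
Each occurs with probability p³ ≈ (0.1557)³ ≈ 3.77454034e-03.
By linearity: E[X] = C(165, 3)·p³ ≈ 735130 · 3.77454034e-03 ≈ 2774.777837.
Since α = 1/2 < 1, p = c/n^{1/2} ≫ 1/n is above the triangle threshold p ~ 1/n. Asymptotically E[X] ~ (c³/6)·n^{3(1−α)} = (2³/6)·n^{1.5} → ∞; triangles are abundant w.h.p.

E[X] ≈ 2774.777837; in regime p = Θ(1/n^{1/2}) E[X] diverges (above the triangle threshold p ~ 1/n).


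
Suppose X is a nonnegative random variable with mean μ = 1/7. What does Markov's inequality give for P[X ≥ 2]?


μ = E[X] = 1/7, a = 2.
Markov: P[X ≥ 2] ≤ μ/a = (1/7)/2 = 1/14.
Numerically: ≈ 0.07143.
(Since a = 2 > μ = 0.14286, the bound 1/14 is < 1 and informative.)

P[X ≥ 2] ≤ 1/14 ≈ 0.07143.


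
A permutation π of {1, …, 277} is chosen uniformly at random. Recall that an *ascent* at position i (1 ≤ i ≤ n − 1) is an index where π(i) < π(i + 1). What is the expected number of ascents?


Write X = Σ X_I over i = 1, …, 276, with X_I the indicator of one ascent.
There are 276 indicators.
For each fixed i, the pair (π(i), π(i+1)) is a uniformly random ordered pair of distinct values from {1, …, 277}; by symmetry P[π(i) < π(i+1)] = 1/2.
By linearity: E[X] = 276 · (1/2) = (277 − 1) · (1/2) = 138 ≈ 138.0000.

E[X] = 138 = 138.0000.


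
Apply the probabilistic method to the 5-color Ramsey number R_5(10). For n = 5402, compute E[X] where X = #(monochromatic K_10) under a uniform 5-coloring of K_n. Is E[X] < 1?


E[X] = C(5402, 10) · 5^{1 − 45} = 5783128765113072203495407534935 · 5^{−44} = 5783128765113072203495407534935/5684341886080801486968994140625.
As a reduced fraction: E[X] = 1156625753022614440699081506987/1136868377216160297393798828125 ≈ 1.017.
Is E[X] < 1? NO.
Since E[X] ≥ 1, the first-moment bound is inconclusive at n = 5402; it does NOT by itself certify R_5(10) > 5402.

E[X] = 1156625753022614440699081506987/1136868377216160297393798828125 ≈ 1.017; E[X] ≥ 1; first-moment method inconclusive here.


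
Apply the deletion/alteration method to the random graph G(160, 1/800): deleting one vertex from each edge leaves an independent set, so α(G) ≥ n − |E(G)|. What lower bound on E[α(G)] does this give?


E[|E(G)|] = C(160, 2)·p = 12720 · (1/800) = 159/10.
E[α(G)] ≥ n − E[|E(G)|] = 160 − 159/10 = 1441/10.
Numerically: ≈ 144.100000.
(This is only a lower bound; the true E[α(G)] may be larger.)

E[α(G)] ≥ 1441/10 ≈ 144.100000.


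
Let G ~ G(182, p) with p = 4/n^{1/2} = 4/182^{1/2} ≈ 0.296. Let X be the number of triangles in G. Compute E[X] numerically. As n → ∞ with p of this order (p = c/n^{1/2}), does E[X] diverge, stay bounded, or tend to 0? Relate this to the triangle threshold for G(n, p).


Number of potential triangles: C(182, 3) = 988260.
Each occurs with probability p³ ≈ (0.296)³ ≈ 2.60659e-02.
By linearity: E[X] = C(182, 3)·p³ ≈ 988260 · 2.60659e-02 ≈ 25759.896.
Since α = 1/2 < 1, p = c/n^{1/2} ≫ 1/n is above the triangle threshold p ~ 1/n. Asymptotically E[X] ~ (c³/6)·n^{3(1−α)} = (4³/6)·n^{1.5} → ∞; triangles are abundant w.h.p.

E[X] ≈ 25759.896; in regime p = Θ(1/n^{1/2}) E[X] diverges (above the triangle threshold p ~ 1/n).


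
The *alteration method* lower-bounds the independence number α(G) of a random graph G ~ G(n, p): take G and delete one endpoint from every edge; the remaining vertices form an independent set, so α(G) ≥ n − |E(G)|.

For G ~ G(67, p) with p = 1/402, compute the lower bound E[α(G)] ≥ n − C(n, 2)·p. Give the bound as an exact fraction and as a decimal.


E[|E(G)|] = C(67, 2)·p = 2211 · (1/402) = 11/2.
E[α(G)] ≥ n − E[|E(G)|] = 67 − 11/2 = 123/2.
Numerically: ≈ 61.500000.
(This is only a lower bound; the true E[α(G)] may be larger.)

E[α(G)] ≥ 123/2 ≈ 61.500000.


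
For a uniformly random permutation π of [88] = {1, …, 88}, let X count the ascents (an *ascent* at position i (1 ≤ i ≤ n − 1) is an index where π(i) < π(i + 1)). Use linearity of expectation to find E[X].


Write X = Σ X_I over i = 1, …, 87, with X_I the indicator of one ascent.
There are 87 indicators.
For each fixed i, the pair (π(i), π(i+1)) is a uniformly random ordered pair of distinct values from {1, …, 88}; by symmetry P[π(i) < π(i+1)] = 1/2.
By linearity: E[X] = 87 · (1/2) = (88 − 1) · (1/2) = 87/2 ≈ 43.500.

E[X] = 87/2 = 43.500.


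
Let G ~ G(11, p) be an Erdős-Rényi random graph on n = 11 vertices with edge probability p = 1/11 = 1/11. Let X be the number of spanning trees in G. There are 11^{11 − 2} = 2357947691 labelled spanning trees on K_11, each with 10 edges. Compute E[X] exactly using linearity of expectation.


K_11 has 11^{11 − 2} = 2357947691 labelled spanning trees.
For each such spanning tree H, let X_H = 1 if all 10 edges of H are present in G. Then P[X_H = 1] = p^{10} = (1/11)^{10} = 1/25937424601.
By linearity of expectation: E[X] = Σ_H E[X_H] = 2357947691 · p^{10} = 2357947691 · 1/25937424601 = 1/11.
Numerically: E[X] ≈ 0.090909.

E[X] = 2357947691 · (1/11)^{10} = 1/11 ≈ 0.090909.


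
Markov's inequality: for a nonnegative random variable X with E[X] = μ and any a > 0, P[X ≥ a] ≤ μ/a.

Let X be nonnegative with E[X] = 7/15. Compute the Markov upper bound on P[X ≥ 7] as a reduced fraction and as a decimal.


μ = E[X] = 7/15, a = 7.
Markov: P[X ≥ 7] ≤ μ/a = (7/15)/7 = 1/15.
Numerically: ≈ 0.067.
(Since a = 7 > μ = 0.467, the bound 1/15 is < 1 and informative.)

P[X ≥ 7] ≤ 1/15 ≈ 0.067.


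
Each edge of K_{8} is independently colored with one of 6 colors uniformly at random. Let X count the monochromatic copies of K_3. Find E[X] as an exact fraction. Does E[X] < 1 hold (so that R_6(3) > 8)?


E[X] = C(8, 3) · 6^{1 − 3} = 56 · 6^{−2} = 56/36.
As a reduced fraction: E[X] = 14/9 ≈ 1.5555556.
Is E[X] < 1? NO.
Since E[X] ≥ 1, the first-moment bound is inconclusive at n = 8; it does NOT by itself certify R_6(3) > 8.

E[X] = 14/9 ≈ 1.5555556; E[X] ≥ 1; first-moment method inconclusive here.


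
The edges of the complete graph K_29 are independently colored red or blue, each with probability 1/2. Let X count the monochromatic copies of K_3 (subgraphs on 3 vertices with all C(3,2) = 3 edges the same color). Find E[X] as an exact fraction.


Let X = Σ_S X_S over the C(29, 3) = 3654 subsets S of size 3, where X_S = 1 if the K_3 on S is monochromatic.
For a fixed S, the K_3 on S has C(3, 2) = 3 edges. P[all 3 edges red] = (1/2)^3, and likewise for blue, so P[monochromatic] = 2·(1/2)^3 = 2^{1 − 3} = 1/4.
By linearity: E[X] = C(29, 3) · 2^{1 − 3} = 3654 · 1/4 = 1827/2.
Numerically: E[X] ≈ 913.5000.

E[X] = C(29,3)·2^(1−C(3,2)) = 1827/2 ≈ 913.5000.


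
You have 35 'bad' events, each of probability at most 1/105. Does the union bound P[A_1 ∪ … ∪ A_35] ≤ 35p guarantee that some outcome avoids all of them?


Union bound: P[∪_{i=1}^{35} A_i] ≤ Σ_i P[A_i] ≤ 35·p = 35·(1/105) = 1/3.
Numerically: 1/3 ≈ 0.333.
Is 1/3 < 1? YES.
Since P[∪ A_i] ≤ 1/3 < 1, the complement has P[∩ A_i^c] ≥ 1 − 1/3 = 2/3 > 0, so some outcome avoids every A_i.

35·p = 1/3 ≈ 0.333; existence CERTIFIED by the union bound.


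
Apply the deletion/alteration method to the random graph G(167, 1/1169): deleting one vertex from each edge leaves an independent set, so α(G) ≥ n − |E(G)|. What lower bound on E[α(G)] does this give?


E[|E(G)|] = C(167, 2)·p = 13861 · (1/1169) = 83/7.
E[α(G)] ≥ n − E[|E(G)|] = 167 − 83/7 = 1086/7.
Numerically: ≈ 155.14286.
(This is only a lower bound; the true E[α(G)] may be larger.)

E[α(G)] ≥ 1086/7 ≈ 155.14286.


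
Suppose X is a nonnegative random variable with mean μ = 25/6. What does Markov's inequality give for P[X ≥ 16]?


μ = E[X] = 25/6, a = 16.
Markov: P[X ≥ 16] ≤ μ/a = (25/6)/16 = 25/96.
Numerically: ≈ 0.260.
(Since a = 16 > μ = 4.167, the bound 25/96 is < 1 and informative.)

P[X ≥ 16] ≤ 25/96 ≈ 0.260.


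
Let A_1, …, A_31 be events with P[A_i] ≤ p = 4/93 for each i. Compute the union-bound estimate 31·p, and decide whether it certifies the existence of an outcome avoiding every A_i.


Union bound: P[∪_{i=1}^{31} A_i] ≤ Σ_i P[A_i] ≤ 31·p = 31·(4/93) = 4/3.
Numerically: 4/3 ≈ 1.333333.
Is 4/3 < 1? NO.
Since the bound 4/3 is ≥ 1, the union bound is uninformative here; it does NOT by itself certify existence.

31·p = 4/3 ≈ 1.333333; existence NOT certified by the union bound.


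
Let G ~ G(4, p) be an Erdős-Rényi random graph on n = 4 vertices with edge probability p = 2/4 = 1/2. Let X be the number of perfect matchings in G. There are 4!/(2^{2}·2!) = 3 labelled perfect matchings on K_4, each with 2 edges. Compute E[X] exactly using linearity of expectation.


K_4 has 4!/(2^{2}·2!) = 3 labelled perfect matchings.
For each such perfect matching H, let X_H = 1 if all 2 edges of H are present in G. Then P[X_H = 1] = p^{2} = (1/2)^{2} = 1/4.
By linearity of expectation: E[X] = Σ_H E[X_H] = 3 · p^{2} = 3 · 1/4 = 3/4.
Numerically: E[X] ≈ 0.75.

E[X] = 3 · (1/2)^{2} = 3/4 ≈ 0.75.


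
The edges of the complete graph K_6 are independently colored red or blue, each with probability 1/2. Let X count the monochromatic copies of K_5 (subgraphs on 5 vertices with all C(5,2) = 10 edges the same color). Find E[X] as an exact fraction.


Let X = Σ_S X_S over the C(6, 5) = 6 subsets S of size 5, where X_S = 1 if the K_5 on S is monochromatic.
For a fixed S, the K_5 on S has C(5, 2) = 10 edges. P[all 10 edges red] = (1/2)^10, and likewise for blue, so P[monochromatic] = 2·(1/2)^10 = 2^{1 − 10} = 1/512.
Summing: E[X] = C(6, 5) · 2^{1 − 10} = 6 · 1/512 = 3/256.
Numerically: E[X] ≈ 0.01172.

E[X] = C(6,5)·2^(1−C(5,2)) = 3/256 ≈ 0.01172.


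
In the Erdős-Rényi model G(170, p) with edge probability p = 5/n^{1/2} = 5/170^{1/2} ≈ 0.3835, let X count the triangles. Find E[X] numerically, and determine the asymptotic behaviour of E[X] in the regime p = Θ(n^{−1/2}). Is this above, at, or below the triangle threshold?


Number of potential triangles: C(170, 3) = 804440.
Each occurs with probability p³ ≈ (0.3835)³ ≈ 5.639448e-02.
By linearity: E[X] = C(170, 3)·p³ ≈ 804440 · 5.639448e-02 ≈ 45365.9791.
Since α = 1/2 < 1, p = c/n^{1/2} ≫ 1/n is above the triangle threshold p ~ 1/n. Asymptotically E[X] ~ (c³/6)·n^{3(1−α)} = (5³/6)·n^{1.5} → ∞; triangles are abundant w.h.p.

E[X] ≈ 45365.9791; in regime p = Θ(1/n^{1/2}) E[X] diverges (above the triangle threshold p ~ 1/n).


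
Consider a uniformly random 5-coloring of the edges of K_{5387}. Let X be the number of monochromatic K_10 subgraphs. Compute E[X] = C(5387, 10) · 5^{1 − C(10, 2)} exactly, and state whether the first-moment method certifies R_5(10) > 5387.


E[X] = C(5387, 10) · 5^{1 − 45} = 5624406917627224603154306376491 · 5^{−44} = 5624406917627224603154306376491/5684341886080801486968994140625.
As a reduced fraction: E[X] = 5624406917627224603154306376491/5684341886080801486968994140625 ≈ 0.989.
Is E[X] < 1? YES.
Since E[X] < 1, there exists a 5-coloring of K_{5387} with no monochromatic K_10; hence R_5(10) > 5387.

E[X] = 5624406917627224603154306376491/5684341886080801486968994140625 ≈ 0.989; E[X] < 1, so R_5(10) > 5387.


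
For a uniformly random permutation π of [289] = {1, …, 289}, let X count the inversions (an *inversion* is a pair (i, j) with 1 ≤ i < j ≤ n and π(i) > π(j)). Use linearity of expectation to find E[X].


Write X = Σ X_I over the C(289, 2) = 41616 pairs i < j, with X_I the indicator of one inversion.
There are 41616 indicators.
For each fixed pair i < j, the values π(i) and π(j) are two distinct elements of {1, …, 289} in uniformly random order; by symmetry P[π(i) > π(j)] = 1/2.
By linearity: E[X] = 41616 · (1/2) = C(289, 2) · (1/2) = 41616/2 = 20808 ≈ 20808.000000.

E[X] = 20808 = 20808.000000.


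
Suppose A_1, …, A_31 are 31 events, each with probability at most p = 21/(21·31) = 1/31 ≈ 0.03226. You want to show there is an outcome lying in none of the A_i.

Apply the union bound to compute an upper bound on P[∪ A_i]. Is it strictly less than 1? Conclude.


Union bound: P[∪_{i=1}^{31} A_i] ≤ Σ_i P[A_i] ≤ 31·p = 31·(1/31) = 1.
Numerically: 1 ≈ 1.00000.
Is 1 < 1? NO.
Since the bound 1 is ≥ 1, the union bound is uninformative here; it does NOT by itself certify existence.

31·p = 1 ≈ 1.00000; existence NOT certified by the union bound.


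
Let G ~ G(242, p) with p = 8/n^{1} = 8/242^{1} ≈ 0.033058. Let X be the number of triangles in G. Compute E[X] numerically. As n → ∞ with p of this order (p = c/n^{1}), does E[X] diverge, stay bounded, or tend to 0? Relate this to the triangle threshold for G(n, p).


Number of potential triangles: C(242, 3) = 2332880.
Each occurs with probability p³ ≈ (0.033058)³ ≈ 3.6126332e-05.
By linearity: E[X] = C(242, 3)·p³ ≈ 2332880 · 3.6126332e-05 ≈ 84.27840.
Here α = 1, so p = 8/n is exactly at the triangle threshold p ~ 1/n. Asymptotically E[X] → c³/6 = 8³/6 = 256/3 ≈ 85.33333, a bounded constant. In this regime the triangle count is asymptotically Poisson(c³/6).

E[X] ≈ 84.27840; in regime p = Θ(1/n^{1}) E[X] stays bounded (at the triangle threshold p ~ 1/n).


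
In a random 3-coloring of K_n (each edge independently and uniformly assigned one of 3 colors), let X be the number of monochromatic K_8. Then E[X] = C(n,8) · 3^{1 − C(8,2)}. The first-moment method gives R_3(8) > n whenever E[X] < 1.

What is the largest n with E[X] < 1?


We need C(n, 8) · 3^{1 − 28} < 1, i.e. C(n, 8) < 3^{28 − 1} = 7625597484987.
Check values of n near the boundary:
  n = 154: C(154, 8) = 6521818990995; 6521818990995 < 7625597484987? YES
  n = 155: C(155, 8) = 6876747915675; 6876747915675 < 7625597484987? YES
  n = 156: C(156, 8) = 7248464019225; 7248464019225 < 7625597484987? YES
  n = 157: C(157, 8) = 7637643295425; 7637643295425 < 7625597484987? NO
The largest n with C(n, 8) < 7625597484987 is n = 156 (where E[X] = 805384891025/847288609443 ≈ 0.95054). Hence R_3(8) > 156, i.e. R_3(8) ≥ 157.

Largest n = 156; hence R_3(8) > 156.


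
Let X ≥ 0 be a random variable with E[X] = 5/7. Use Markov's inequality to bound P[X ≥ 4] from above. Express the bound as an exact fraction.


μ = E[X] = 5/7, a = 4.
Markov: P[X ≥ 4] ≤ μ/a = (5/7)/4 = 5/28.
Numerically: ≈ 0.17857.
(Since a = 4 > μ = 0.71429, the bound 5/28 is < 1 and informative.)

P[X ≥ 4] ≤ 5/28 ≈ 0.17857.


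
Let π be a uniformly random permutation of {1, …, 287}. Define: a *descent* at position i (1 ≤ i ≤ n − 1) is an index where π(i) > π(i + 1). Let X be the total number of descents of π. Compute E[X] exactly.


Write X = Σ X_I over i = 1, …, 286, with X_I the indicator of one descent.
There are 286 indicators.
For each fixed i, the pair (π(i), π(i+1)) is a uniformly random ordered pair of distinct values from {1, …, 287}; by symmetry P[π(i) > π(i+1)] = 1/2.
By linearity: E[X] = 286 · (1/2) = (287 − 1) · (1/2) = 143 ≈ 143.000000.

E[X] = 143 = 143.000000.


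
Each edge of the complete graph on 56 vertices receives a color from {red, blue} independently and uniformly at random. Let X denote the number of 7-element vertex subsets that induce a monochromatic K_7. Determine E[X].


Let X = Σ_S X_S over the C(56, 7) = 231917400 subsets S of size 7, where X_S = 1 if the K_7 on S is monochromatic.
For a fixed S, the K_7 on S has C(7, 2) = 21 edges. P[all 21 edges red] = (1/2)^21, and likewise for blue, so P[monochromatic] = 2·(1/2)^21 = 2^{1 − 21} = 1/1048576.
By linearity: E[X] = C(56, 7) · 2^{1 − 21} = 231917400 · 1/1048576 = 28989675/131072.
Numerically: E[X] ≈ 221.173668.

E[X] = C(56,7)·2^(1−C(7,2)) = 28989675/131072 ≈ 221.173668.


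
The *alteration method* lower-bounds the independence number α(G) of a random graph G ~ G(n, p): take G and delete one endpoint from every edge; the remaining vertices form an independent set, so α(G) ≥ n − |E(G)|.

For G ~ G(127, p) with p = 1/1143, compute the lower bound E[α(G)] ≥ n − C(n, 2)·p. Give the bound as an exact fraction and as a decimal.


E[|E(G)|] = C(127, 2)·p = 8001 · (1/1143) = 7.
E[α(G)] ≥ n − E[|E(G)|] = 127 − 7 = 120.
Numerically: ≈ 120.0000.
(This is only a lower bound; the true E[α(G)] may be larger.)

E[α(G)] ≥ 120 ≈ 120.0000.


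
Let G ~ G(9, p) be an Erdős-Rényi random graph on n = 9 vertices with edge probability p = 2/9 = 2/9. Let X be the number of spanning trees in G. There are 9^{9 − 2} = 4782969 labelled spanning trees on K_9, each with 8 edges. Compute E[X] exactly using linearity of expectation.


K_9 has 9^{9 − 2} = 4782969 labelled spanning trees.
For each such spanning tree H, let X_H = 1 if all 8 edges of H are present in G. Then P[X_H = 1] = p^{8} = (2/9)^{8} = 256/43046721.
Summing the indicators: E[X] = Σ_H E[X_H] = 4782969 · p^{8} = 4782969 · 256/43046721 = 256/9.
Numerically: E[X] ≈ 28.444.

E[X] = 4782969 · (2/9)^{8} = 256/9 ≈ 28.444.


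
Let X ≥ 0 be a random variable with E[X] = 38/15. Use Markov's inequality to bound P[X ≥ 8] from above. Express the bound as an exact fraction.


μ = E[X] = 38/15, a = 8.
Markov: P[X ≥ 8] ≤ μ/a = (38/15)/8 = 19/60.
Numerically: ≈ 0.3167.
(Since a = 8 > μ = 2.5333, the bound 19/60 is < 1 and informative.)

P[X ≥ 8] ≤ 19/60 ≈ 0.3167.


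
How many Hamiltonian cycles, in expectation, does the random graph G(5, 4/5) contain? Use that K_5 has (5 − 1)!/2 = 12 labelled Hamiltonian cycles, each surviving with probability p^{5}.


K_5 has (5 − 1)!/2 = 12 labelled Hamiltonian cycles.
For each such Hamiltonian cycle H, let X_H = 1 if all 5 edges of H are present in G. Then P[X_H = 1] = p^{5} = (4/5)^{5} = 1024/3125.
By linearity: E[X] = Σ_H E[X_H] = 12 · p^{5} = 12 · 1024/3125 = 12288/3125.
Numerically: E[X] ≈ 3.932.

E[X] = 12 · (4/5)^{5} = 12288/3125 ≈ 3.932.


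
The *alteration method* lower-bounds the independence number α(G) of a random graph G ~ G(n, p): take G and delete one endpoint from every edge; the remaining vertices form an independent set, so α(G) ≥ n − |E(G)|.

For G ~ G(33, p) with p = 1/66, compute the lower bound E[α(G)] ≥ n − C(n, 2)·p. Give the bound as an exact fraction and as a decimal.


E[|E(G)|] = C(33, 2)·p = 528 · (1/66) = 8.
E[α(G)] ≥ n − E[|E(G)|] = 33 − 8 = 25.
Numerically: ≈ 25.000.
(This is only a lower bound; the true E[α(G)] may be larger.)

E[α(G)] ≥ 25 ≈ 25.000.


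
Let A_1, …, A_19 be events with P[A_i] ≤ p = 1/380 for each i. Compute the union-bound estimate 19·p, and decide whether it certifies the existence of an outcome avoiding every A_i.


Union bound: P[∪_{i=1}^{19} A_i] ≤ Σ_i P[A_i] ≤ 19·p = 19·(1/380) = 1/20.
Numerically: 1/20 ≈ 0.050000.
Is 1/20 < 1? YES.
Since P[∪ A_i] ≤ 1/20 < 1, the complement has P[∩ A_i^c] ≥ 1 − 1/20 = 19/20 > 0, so some outcome avoids every A_i.

19·p = 1/20 ≈ 0.050000; existence CERTIFIED by the union bound.


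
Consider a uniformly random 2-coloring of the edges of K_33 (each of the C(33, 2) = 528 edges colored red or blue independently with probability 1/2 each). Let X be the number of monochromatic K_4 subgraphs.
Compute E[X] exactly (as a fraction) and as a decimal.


Let X = Σ_S X_S over the C(33, 4) = 40920 subsets S of size 4, where X_S = 1 if the K_4 on S is monochromatic.
For a fixed S, the K_4 on S has C(4, 2) = 6 edges. P[all 6 edges red] = (1/2)^6, and likewise for blue, so P[monochromatic] = 2·(1/2)^6 = 2^{1 − 6} = 1/32.
By linearity of expectation: E[X] = C(33, 4) · 2^{1 − 6} = 40920 · 1/32 = 5115/4.
Numerically: E[X] ≈ 1278.750000.

E[X] = C(33,4)·2^(1−C(4,2)) = 5115/4 ≈ 1278.750000.


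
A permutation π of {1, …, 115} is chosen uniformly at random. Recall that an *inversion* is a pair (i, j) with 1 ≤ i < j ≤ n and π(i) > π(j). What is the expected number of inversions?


Write X = Σ X_I over the C(115, 2) = 6555 pairs i < j, with X_I the indicator of one inversion.
There are 6555 indicators.
For each fixed pair i < j, the values π(i) and π(j) are two distinct elements of {1, …, 115} in uniformly random order; by symmetry P[π(i) > π(j)] = 1/2.
By linearity: E[X] = 6555 · (1/2) = C(115, 2) · (1/2) = 6555/2 = 6555/2 ≈ 3277.50000.

E[X] = 6555/2 = 3277.50000.


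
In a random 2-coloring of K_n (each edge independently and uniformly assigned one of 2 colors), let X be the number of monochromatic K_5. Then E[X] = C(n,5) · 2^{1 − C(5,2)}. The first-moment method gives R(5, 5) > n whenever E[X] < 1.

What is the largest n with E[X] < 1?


We need C(n, 5) · 2^{1 − 10} < 1, i.e. C(n, 5) < 2^{10 − 1} = 512.
Check values of n near the boundary:
  n = 9: C(9, 5) = 126; 126 < 512? YES
  n = 10: C(10, 5) = 252; 252 < 512? YES
  n = 11: C(11, 5) = 462; 462 < 512? YES
  n = 12: C(12, 5) = 792; 792 < 512? NO
  n = 13: C(13, 5) = 1287; 1287 < 512? NO
The largest n with C(n, 5) < 512 is n = 11 (where E[X] = 231/256 ≈ 0.90234). Hence R(5, 5) > 11, i.e. R(5, 5) ≥ 12.

Largest n = 11; hence R(5, 5) > 11.


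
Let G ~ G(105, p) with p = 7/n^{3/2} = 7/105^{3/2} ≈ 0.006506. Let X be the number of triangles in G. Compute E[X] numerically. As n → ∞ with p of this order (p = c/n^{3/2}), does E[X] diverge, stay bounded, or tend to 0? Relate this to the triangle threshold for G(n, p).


Number of potential triangles: C(105, 3) = 187460.
Each occurs with probability p³ ≈ (0.006506)³ ≈ 2.7538626e-07.
By linearity: E[X] = C(105, 3)·p³ ≈ 187460 · 2.7538626e-07 ≈ 0.05162.
Since α = 3/2 > 1, p = c/n^{3/2} = o(1/n) is below the triangle threshold p ~ 1/n. Asymptotically E[X] ~ (c³/6)·n^{3(1−α)} = (7³/6)·n^{-1.5} → 0, so by Markov's inequality G has no triangles w.h.p.

E[X] ≈ 0.05162; in regime p = Θ(1/n^{3/2}) E[X] tends to 0 (below the triangle threshold p ~ 1/n).


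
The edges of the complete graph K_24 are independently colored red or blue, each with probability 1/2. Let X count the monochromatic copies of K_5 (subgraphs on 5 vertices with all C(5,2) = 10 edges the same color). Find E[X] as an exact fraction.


Let X = Σ_S X_S over the C(24, 5) = 42504 subsets S of size 5, where X_S = 1 if the K_5 on S is monochromatic.
For a fixed S, the K_5 on S has C(5, 2) = 10 edges. P[all 10 edges red] = (1/2)^10, and likewise for blue, so P[monochromatic] = 2·(1/2)^10 = 2^{1 − 10} = 1/512.
By linearity of expectation: E[X] = C(24, 5) · 2^{1 − 10} = 42504 · 1/512 = 5313/64.
Numerically: E[X] ≈ 83.015625.

E[X] = C(24,5)·2^(1−C(5,2)) = 5313/64 ≈ 83.015625.


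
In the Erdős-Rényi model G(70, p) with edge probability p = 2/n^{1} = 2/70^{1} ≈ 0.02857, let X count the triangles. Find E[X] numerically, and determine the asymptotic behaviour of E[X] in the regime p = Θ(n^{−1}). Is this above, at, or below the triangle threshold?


Number of potential triangles: C(70, 3) = 54740.
Each occurs with probability p³ ≈ (0.02857)³ ≈ 2.332362e-05.
By linearity: E[X] = C(70, 3)·p³ ≈ 54740 · 2.332362e-05 ≈ 1.2767.
Here α = 1, so p = 2/n is exactly at the triangle threshold p ~ 1/n. Asymptotically E[X] → c³/6 = 2³/6 = 4/3 ≈ 1.3333, a bounded constant. In this regime the triangle count is asymptotically Poisson(c³/6).

E[X] ≈ 1.2767; in regime p = Θ(1/n^{1}) E[X] stays bounded (at the triangle threshold p ~ 1/n).


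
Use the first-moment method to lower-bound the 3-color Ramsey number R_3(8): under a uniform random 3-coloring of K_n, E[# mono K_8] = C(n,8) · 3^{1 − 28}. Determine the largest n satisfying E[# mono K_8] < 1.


We need C(n, 8) · 3^{1 − 28} < 1, i.e. C(n, 8) < 3^{28 − 1} = 7625597484987.
Check values of n near the boundary:
  n = 152: C(152, 8) = 5859727868575; 5859727868575 < 7625597484987? YES
  n = 153: C(153, 8) = 6183023199255; 6183023199255 < 7625597484987? YES
  n = 154: C(154, 8) = 6521818990995; 6521818990995 < 7625597484987? YES
  n = 155: C(155, 8) = 6876747915675; 6876747915675 < 7625597484987? YES
  n = 156: C(156, 8) = 7248464019225; 7248464019225 < 7625597484987? YES
  n = 157: C(157, 8) = 7637643295425; 7637643295425 < 7625597484987? NO
  n = 158: C(158, 8) = 8044984271181; 8044984271181 < 7625597484987? NO
The largest n with C(n, 8) < 7625597484987 is n = 156 (where E[X] = 805384891025/847288609443 ≈ 0.9505437). Hence R_3(8) > 156, i.e. R_3(8) ≥ 157.

Largest n = 156; hence R_3(8) > 156.
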